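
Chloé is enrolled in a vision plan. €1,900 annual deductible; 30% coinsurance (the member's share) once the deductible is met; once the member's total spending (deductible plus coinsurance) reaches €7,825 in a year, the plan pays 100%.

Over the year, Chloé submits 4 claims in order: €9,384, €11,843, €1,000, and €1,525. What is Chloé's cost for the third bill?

Bill 1, €9,384: €1,900 finishes the deductible; €7,484 goes to coinsurance; member's 30% is €2,245.20. Member owes €4,145.20 (running OOP €4,145.20).
Bill 2, €11,843: 30% coinsurance on €11,843 = €3,552.90. Member pays €3,552.90; OOP now €7,698.10.
Bill 3, €1,000: 30% coinsurance on €1,000 = €300. That would push OOP to €7,998.10, over the €7,825 cap, so member pays €7,825 − €7,698.10 = €126.90.

€126.90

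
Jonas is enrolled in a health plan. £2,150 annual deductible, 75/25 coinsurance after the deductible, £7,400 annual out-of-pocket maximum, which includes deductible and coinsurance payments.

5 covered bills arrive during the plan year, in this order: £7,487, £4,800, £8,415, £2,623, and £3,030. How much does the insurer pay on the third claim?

Claim 1 (£7,487): £2,150 to deductible, leaving £5,337; 25% of £5,337 = £1,334.25. Patient pays £3,484.25; OOP now £3,484.25. Plan pays £7,487 − £3,484.25 = £4,002.75.
Claim 2 (£4,800): deductible already satisfied, so patient's share is 25% × £4,800 = £1,200. Patient owes £1,200 (running OOP £4,684.25). Insurer: £4,800 − £1,200 = £3,600.
Claim 3 (£8,415): 25% coinsurance on £8,415 = £2,103.75. Patient owes £2,103.75 (running OOP £6,788). Insurer: £8,415 − £2,103.75 = £6,311.25.

£6,311.25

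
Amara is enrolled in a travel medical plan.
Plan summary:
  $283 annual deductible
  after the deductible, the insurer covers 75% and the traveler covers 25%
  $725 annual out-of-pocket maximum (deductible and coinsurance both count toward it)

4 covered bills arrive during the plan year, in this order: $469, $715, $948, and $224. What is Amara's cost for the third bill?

Claim 1 — $469: $283 to deductible, leaving $186; traveler's 25% is $46.50. Traveler owes $329.50 (running OOP $329.50).
Claim 2 — $715: deductible met; 25% of $715 = $178.75. Traveler pays $178.75; OOP now $508.25.
Claim 3 — $948: deductible met; 25% of $948 = $237. OOP would hit $745.25 > $725, so the cap limits the traveler to $725 − $508.25 = $216.75.

$216.75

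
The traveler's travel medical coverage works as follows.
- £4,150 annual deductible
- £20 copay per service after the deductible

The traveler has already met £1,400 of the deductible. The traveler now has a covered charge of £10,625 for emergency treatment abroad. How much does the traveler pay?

£1,400 of the £4,150 deductible is already met, leaving £2,750.
After the £2,750 deductible portion, £10,625 − £2,750 = £7,875 is subject to the copay.
Copay on this service: £20.
Traveler responsibility: £2,750 + £20 = £2,770.

£2,770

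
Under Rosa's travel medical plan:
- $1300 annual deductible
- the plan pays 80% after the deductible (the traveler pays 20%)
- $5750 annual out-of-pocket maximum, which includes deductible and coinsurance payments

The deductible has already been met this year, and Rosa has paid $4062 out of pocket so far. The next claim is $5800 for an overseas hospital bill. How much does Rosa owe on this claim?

$1160

The deductible is already satisfied, so the full bill goes to coinsurance.
Coinsurance: $5800 × 20% = $1160.
Total out-of-pocket so far would be $4062 + $1160 = $5222, below the $5750 cap — no reduction.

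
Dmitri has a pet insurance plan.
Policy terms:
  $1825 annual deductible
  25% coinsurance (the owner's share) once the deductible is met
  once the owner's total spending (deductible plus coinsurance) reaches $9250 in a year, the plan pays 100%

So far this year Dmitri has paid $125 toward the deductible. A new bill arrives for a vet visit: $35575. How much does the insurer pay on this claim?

$26450

$125 of the $1825 deductible is already met, leaving $1700.
That leaves $35575 − $1700 = $33875 for coinsurance.
Owner's 25% share of $33875 is $8468.75.
That puts the owner's cost at $1700 + $8468.75 = $10168.75 before any cap.
Adding $10168.75 to the $125 already spent would give $10293.75, which exceeds the $9250 cap; the owner pays just $9250 − $125 = $9125.
Insurer pays the balance: $35575 − $9125 = $26450.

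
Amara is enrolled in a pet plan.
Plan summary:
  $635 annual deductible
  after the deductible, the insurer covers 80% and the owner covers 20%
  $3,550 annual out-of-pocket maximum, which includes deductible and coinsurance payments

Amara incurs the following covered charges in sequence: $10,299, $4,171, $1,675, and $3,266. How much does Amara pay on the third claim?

$148

Claim 1 — $10,299: $635 to deductible, leaving $9,664; coinsurance $9,664 × 20% = $1,932.80. Cost to owner: $2,567.80. OOP to date $2,567.80.
Claim 2 — $4,171: deductible met; 20% of $4,171 = $834.20. Owner owes $834.20 (running OOP $3,402).
Claim 3 — $1,675: 20% coinsurance on $1,675 = $335. Adding that to $3,402 gives $3,737, past the $3,550 cap; owner pays only $3,550 − $3,402 = $148.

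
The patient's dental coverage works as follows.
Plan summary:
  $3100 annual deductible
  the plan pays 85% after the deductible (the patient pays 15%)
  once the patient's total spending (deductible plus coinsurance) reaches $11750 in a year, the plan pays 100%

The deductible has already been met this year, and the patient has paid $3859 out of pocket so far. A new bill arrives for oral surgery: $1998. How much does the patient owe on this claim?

$299.70

With the deductible met, the entire $1998 is subject to coinsurance.
Patient's 15% share of $1998 is $299.70.
Year-to-date out-of-pocket becomes $3859 + $299.70 = $4158.70, still under the $11750 maximum, so no cap applies.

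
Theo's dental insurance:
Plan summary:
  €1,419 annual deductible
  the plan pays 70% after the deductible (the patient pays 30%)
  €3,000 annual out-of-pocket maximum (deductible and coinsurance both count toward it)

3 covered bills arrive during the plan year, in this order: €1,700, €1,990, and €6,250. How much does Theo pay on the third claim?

Claim 1 (€1,700): €1,419 finishes the deductible; €281 goes to coinsurance; 30% of €281 = €84.30. Cost to patient: €1,503.30. OOP to date €1,503.30.
Claim 2 (€1,990): 30% coinsurance on €1,990 = €597. Cost to patient: €597. OOP to date €2,100.30.
Claim 3 (€6,250): 30% coinsurance on €6,250 = €1,875. Adding that to €2,100.30 gives €3,975.30, past the €3,000 cap; patient pays only €3,000 − €2,100.30 = €899.70.

€899.70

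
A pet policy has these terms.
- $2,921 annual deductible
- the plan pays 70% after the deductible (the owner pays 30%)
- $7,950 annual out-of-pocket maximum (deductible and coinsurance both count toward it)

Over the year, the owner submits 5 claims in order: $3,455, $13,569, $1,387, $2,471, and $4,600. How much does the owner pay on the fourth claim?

Claim 1 — $3,455: $2,921 to deductible, leaving $534; coinsurance $534 × 30% = $160.20. Cost to owner: $3,081.20. OOP to date $3,081.20.
Claim 2 — $13,569: 30% coinsurance on $13,569 = $4,070.70. Cost to owner: $4,070.70. OOP to date $7,151.90.
Claim 3 — $1,387: 30% coinsurance on $1,387 = $416.10. Cost to owner: $416.10. OOP to date $7,568.
Claim 4 — $2,471: 30% coinsurance on $2,471 = $741.30. Adding that to $7,568 gives $8,309.30, past the $7,950 cap; owner pays only $7,950 − $7,568 = $382.

$382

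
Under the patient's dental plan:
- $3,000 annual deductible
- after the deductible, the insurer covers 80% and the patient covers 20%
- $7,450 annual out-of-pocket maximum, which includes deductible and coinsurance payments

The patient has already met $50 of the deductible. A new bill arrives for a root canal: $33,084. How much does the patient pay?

$7,400

Deductible still to meet: $3,000 − $50 = $2,950.
The remaining $30,134 (= $33,084 − $2,950) moves to coinsurance.
Coinsurance: $30,134 × 20% = $6,026.80.
That puts the patient's cost at $2,950 + $6,026.80 = $8,976.80 before any cap.
Adding $8,976.80 to the $50 already spent would give $9,026.80, which exceeds the $7,450 cap; the patient pays just $7,450 − $50 = $7,400.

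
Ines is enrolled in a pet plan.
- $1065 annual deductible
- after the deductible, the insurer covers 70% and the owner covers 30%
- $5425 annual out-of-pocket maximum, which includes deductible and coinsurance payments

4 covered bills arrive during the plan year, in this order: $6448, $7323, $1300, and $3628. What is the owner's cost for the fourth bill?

$158.20

#1 ($6448): deductible takes $1065, $5383 remains; coinsurance $5383 × 30% = $1614.90. Cost to owner: $2679.90. OOP to date $2679.90.
#2 ($7323): deductible met; 30% of $7323 = $2196.90. Owner pays $2196.90; OOP now $4876.80.
#3 ($1300): 30% coinsurance on $1300 = $390. Owner owes $390 (running OOP $5266.80).
#4 ($3628): deductible already satisfied, so owner's share is 30% × $3628 = $1088.40. That would push OOP to $6355.20, over the $5425 cap, so owner pays $5425 − $5266.80 = $158.20.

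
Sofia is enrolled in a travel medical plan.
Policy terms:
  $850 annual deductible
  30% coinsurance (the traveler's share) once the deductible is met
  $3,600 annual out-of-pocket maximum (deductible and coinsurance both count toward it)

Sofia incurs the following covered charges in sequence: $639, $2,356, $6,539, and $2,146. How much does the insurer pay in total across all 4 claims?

Claim 1 — $639: all of it applies to the deductible. Traveler pays $639; OOP now $639. Plan pays $639 − $639 = $0.
Claim 2 — $2,356: $211 finishes the deductible; $2,145 goes to coinsurance; traveler's 30% is $643.50. Cost to traveler: $854.50. OOP to date $1,493.50. Plan pays $2,356 − $854.50 = $1,501.50.
Claim 3 — $6,539: deductible met; 30% of $6,539 = $1,961.70. Traveler owes $1,961.70 (running OOP $3,455.20). Plan pays $6,539 − $1,961.70 = $4,577.30.
Claim 4 — $2,146: deductible met; 30% of $2,146 = $643.80. That would push OOP to $4,099, over the $3,600 cap, so traveler pays $3,600 − $3,455.20 = $144.80. Plan pays $2,146 − $144.80 = $2,001.20.
Insurer total: $0 + $1,501.50 + $4,577.30 + $2,001.20 = $8,080.

$8,080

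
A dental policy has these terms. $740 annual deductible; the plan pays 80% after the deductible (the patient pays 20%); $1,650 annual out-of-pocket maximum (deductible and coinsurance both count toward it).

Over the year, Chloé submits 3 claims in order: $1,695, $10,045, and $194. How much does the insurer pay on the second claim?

Claim 1 — $1,695: $740 finishes the deductible; $955 goes to coinsurance; 20% of $955 = $191. Patient owes $931 (running OOP $931). Plan pays $1,695 − $931 = $764.
Claim 2 — $10,045: deductible met; 20% of $10,045 = $2,009. Adding that to $931 gives $2,940, past the $1,650 cap; patient pays only $1,650 − $931 = $719. Plan pays $10,045 − $719 = $9,326.

$9,326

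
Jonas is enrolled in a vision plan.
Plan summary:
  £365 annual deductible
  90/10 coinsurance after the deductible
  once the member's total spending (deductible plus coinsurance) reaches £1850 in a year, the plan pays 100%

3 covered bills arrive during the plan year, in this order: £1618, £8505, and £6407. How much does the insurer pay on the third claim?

£5897.80

Bill 1, £1618: £365 to deductible, leaving £1253; 10% of £1253 = £125.30. Member pays £490.30; OOP now £490.30. Insurer: £1618 − £490.30 = £1127.70.
Bill 2, £8505: 10% coinsurance on £8505 = £850.50. Member pays £850.50; OOP now £1340.80. Plan pays £8505 − £850.50 = £7654.50.
Bill 3, £6407: deductible already satisfied, so member's share is 10% × £6407 = £640.70. OOP would hit £1981.50 > £1850, so the cap limits the member to £1850 − £1340.80 = £509.20. Insurer: £6407 − £509.20 = £5897.80.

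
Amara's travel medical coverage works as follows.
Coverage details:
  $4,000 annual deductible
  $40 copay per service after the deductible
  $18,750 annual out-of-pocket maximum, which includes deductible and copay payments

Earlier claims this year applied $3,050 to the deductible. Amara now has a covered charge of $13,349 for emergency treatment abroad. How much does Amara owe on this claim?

Deductible still to meet: $4,000 − $3,050 = $950.
That leaves $13,349 − $950 = $12,399 for the copay.
Copay on this service: $40.
Traveler responsibility before any cap: $950 + $40 = $990.
Total out-of-pocket so far would be $3,050 + $990 = $4,040, below the $18,750 cap — no reduction.

$990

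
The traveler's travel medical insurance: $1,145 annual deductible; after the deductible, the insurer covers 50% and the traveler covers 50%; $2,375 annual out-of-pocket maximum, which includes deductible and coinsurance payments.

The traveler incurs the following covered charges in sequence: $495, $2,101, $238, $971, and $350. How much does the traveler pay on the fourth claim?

Claim 1 — $495: fully absorbed by the deductible. Cost to traveler: $495. OOP to date $495.
Claim 2 — $2,101: $650 finishes the deductible; $1,451 goes to coinsurance; 50% of $1,451 = $725.50. Traveler pays $1,375.50; OOP now $1,870.50.
Claim 3 — $238: 50% coinsurance on $238 = $119. Traveler pays $119; OOP now $1,989.50.
Claim 4 — $971: deductible met; 50% of $971 = $485.50. That would push OOP to $2,475, over the $2,375 cap, so traveler pays $2,375 − $1,989.50 = $385.50.

$385.50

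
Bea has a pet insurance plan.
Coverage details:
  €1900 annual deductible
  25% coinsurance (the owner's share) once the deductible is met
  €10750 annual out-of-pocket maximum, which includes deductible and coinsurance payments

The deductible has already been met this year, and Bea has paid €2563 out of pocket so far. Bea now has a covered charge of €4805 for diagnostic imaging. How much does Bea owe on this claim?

€1201.25

The deductible is already satisfied, so the full bill goes to coinsurance.
Owner's 25% share of €4805 is €1201.25.
Cumulative spending €2563 + €1201.25 = €3764.25 stays under the €10750 maximum.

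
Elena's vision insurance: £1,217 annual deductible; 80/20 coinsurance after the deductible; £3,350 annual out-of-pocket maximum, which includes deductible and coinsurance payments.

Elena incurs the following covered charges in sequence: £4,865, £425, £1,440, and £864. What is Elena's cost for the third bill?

Claim 1 (£4,865): £1,217 finishes the deductible; £3,648 goes to coinsurance; member's 20% is £729.60. Member owes £1,946.60 (running OOP £1,946.60).
Claim 2 (£425): deductible met; 20% of £425 = £85. Member pays £85; OOP now £2,031.60.
Claim 3 (£1,440): 20% coinsurance on £1,440 = £288. Member pays £288; OOP now £2,319.60.

£288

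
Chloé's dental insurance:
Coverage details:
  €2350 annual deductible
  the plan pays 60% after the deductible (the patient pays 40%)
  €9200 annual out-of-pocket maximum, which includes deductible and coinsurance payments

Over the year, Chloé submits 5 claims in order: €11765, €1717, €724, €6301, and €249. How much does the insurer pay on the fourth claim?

€4193.40

Claim 1 (€11765): €2350 to deductible, leaving €9415; patient's 40% is €3766. Cost to patient: €6116. OOP to date €6116. Insurer: €11765 − €6116 = €5649.
Claim 2 (€1717): 40% coinsurance on €1717 = €686.80. Cost to patient: €686.80. OOP to date €6802.80. Insurer: €1717 − €686.80 = €1030.20.
Claim 3 (€724): deductible met; 40% of €724 = €289.60. Patient owes €289.60 (running OOP €7092.40). Insurer: €724 − €289.60 = €434.40.
Claim 4 (€6301): 40% coinsurance on €6301 = €2520.40. OOP would hit €9612.80 > €9200, so the cap limits the patient to €9200 − €7092.40 = €2107.60. Insurer: €6301 − €2107.60 = €4193.40.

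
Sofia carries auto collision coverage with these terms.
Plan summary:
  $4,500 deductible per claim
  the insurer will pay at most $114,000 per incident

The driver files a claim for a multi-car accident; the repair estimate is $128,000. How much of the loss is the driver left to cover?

$14,000

After the deductible, $128,000 − $4,500 = $123,500 remains.
$123,500 exceeds the $114,000 limit, so the insurer pays the limit: $114,000.
The driver bears the rest of the original loss: $128,000 − $114,000 = $14,000.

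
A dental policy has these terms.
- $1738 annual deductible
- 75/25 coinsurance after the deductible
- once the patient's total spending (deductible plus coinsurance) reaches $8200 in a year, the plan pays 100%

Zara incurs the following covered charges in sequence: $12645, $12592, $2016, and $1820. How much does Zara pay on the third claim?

#1 ($12645): deductible takes $1738, $10907 remains; 25% of $10907 = $2726.75. Patient pays $4464.75; OOP now $4464.75.
#2 ($12592): deductible met; 25% of $12592 = $3148. Patient pays $3148; OOP now $7612.75.
#3 ($2016): deductible met; 25% of $2016 = $504. Patient pays $504; OOP now $8116.75.

$504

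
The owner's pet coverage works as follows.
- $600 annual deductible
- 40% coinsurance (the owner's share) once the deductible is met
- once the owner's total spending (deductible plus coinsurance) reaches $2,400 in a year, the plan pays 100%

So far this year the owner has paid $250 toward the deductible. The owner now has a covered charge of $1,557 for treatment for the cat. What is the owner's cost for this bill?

$250 of the $600 deductible is already met, leaving $350.
That leaves $1,557 − $350 = $1,207 for coinsurance.
40% of $1,207 = $482.80 falls to the owner.
Owner responsibility before any cap: $350 + $482.80 = $832.80.
Cumulative spending $250 + $832.80 = $1,082.80 stays under the $2,400 maximum.

$832.80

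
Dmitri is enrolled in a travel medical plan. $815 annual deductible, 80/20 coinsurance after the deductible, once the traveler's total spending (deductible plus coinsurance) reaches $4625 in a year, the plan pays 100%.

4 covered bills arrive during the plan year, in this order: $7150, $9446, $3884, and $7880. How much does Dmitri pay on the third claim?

$653.80

Claim 1 ($7150): deductible takes $815, $6335 remains; coinsurance $6335 × 20% = $1267. Traveler owes $2082 (running OOP $2082).
Claim 2 ($9446): deductible met; 20% of $9446 = $1889.20. Cost to traveler: $1889.20. OOP to date $3971.20.
Claim 3 ($3884): deductible already satisfied, so traveler's share is 20% × $3884 = $776.80. That would push OOP to $4748, over the $4625 cap, so traveler pays $4625 − $3971.20 = $653.80.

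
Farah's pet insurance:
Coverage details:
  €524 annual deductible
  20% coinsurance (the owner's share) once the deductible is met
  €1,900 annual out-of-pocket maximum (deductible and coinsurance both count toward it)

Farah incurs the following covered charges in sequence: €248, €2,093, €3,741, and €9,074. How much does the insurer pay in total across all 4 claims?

Claim 1 — €248: entire amount goes to the deductible. Owner owes €248 (running OOP €248). Insurer: €248 − €248 = €0.
Claim 2 — €2,093: deductible takes €276, €1,817 remains; owner's 20% is €363.40. Owner pays €639.40; OOP now €887.40. Plan pays €2,093 − €639.40 = €1,453.60.
Claim 3 — €3,741: deductible already satisfied, so owner's share is 20% × €3,741 = €748.20. Owner pays €748.20; OOP now €1,635.60. Insurer: €3,741 − €748.20 = €2,992.80.
Claim 4 — €9,074: deductible met; 20% of €9,074 = €1,814.80. OOP would hit €3,450.40 > €1,900, so the cap limits the owner to €1,900 − €1,635.60 = €264.40. Plan pays €9,074 − €264.40 = €8,809.60.
Insurer total: €0 + €1,453.60 + €2,992.80 + €8,809.60 = €13,256.

€13,256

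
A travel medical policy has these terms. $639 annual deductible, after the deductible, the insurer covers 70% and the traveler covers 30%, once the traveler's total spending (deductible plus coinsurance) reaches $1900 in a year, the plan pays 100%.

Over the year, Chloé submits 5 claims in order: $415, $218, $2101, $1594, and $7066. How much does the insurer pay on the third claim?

$1466.50

#1 ($415): all of it applies to the deductible. Traveler pays $415; OOP now $415. Plan pays $415 − $415 = $0.
#2 ($218): entire amount goes to the deductible. Traveler owes $218 (running OOP $633). Plan pays $218 − $218 = $0.
#3 ($2101): $6 finishes the deductible; $2095 goes to coinsurance; traveler's 30% is $628.50. Traveler owes $634.50 (running OOP $1267.50). Insurer: $2101 − $634.50 = $1466.50.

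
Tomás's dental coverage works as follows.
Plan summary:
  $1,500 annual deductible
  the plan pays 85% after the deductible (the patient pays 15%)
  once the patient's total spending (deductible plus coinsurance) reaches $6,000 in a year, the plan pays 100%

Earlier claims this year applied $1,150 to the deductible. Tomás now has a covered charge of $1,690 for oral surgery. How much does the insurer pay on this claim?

$1,139

Remaining deductible: $1,500 − $1,150 = $350.
The remaining $1,340 (= $1,690 − $350) moves to coinsurance.
Coinsurance: $1,340 × 15% = $201.
That puts the patient's cost at $350 + $201 = $551 before any cap.
Total out-of-pocket so far would be $1,150 + $551 = $1,701, below the $6,000 cap — no reduction.
The insurer covers the remainder: $1,690 − $551 = $1,139.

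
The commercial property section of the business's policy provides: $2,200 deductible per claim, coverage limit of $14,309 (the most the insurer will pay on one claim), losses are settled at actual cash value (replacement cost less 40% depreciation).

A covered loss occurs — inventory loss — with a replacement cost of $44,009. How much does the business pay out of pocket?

$29,700

Depreciate 40%: the covered value is $44,009 × 0.6 = $26,405.40.
Less the $2,200 deductible: $26,405.40 − $2,200 = $24,205.40.
$24,205.40 exceeds the $14,309 limit, so the insurer pays the limit: $14,309.
Out of pocket: $44,009 − $14,309 = $29,700.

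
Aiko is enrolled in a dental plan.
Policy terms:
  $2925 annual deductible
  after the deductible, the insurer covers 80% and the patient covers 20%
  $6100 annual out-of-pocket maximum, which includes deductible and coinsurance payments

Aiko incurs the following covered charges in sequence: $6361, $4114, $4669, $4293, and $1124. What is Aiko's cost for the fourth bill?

#1 ($6361): $2925 finishes the deductible; $3436 goes to coinsurance; coinsurance $3436 × 20% = $687.20. Patient owes $3612.20 (running OOP $3612.20).
#2 ($4114): deductible already satisfied, so patient's share is 20% × $4114 = $822.80. Patient owes $822.80 (running OOP $4435).
#3 ($4669): deductible already satisfied, so patient's share is 20% × $4669 = $933.80. Patient pays $933.80; OOP now $5368.80.
#4 ($4293): deductible met; 20% of $4293 = $858.60. That would push OOP to $6227.40, over the $6100 cap, so patient pays $6100 − $5368.80 = $731.20.

$731.20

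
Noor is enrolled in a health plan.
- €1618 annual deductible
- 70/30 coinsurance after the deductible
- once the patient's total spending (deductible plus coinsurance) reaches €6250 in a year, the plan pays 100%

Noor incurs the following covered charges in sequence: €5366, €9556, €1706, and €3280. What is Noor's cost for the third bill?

Claim 1 (€5366): €1618 finishes the deductible; €3748 goes to coinsurance; patient's 30% is €1124.40. Patient owes €2742.40 (running OOP €2742.40).
Claim 2 (€9556): 30% coinsurance on €9556 = €2866.80. Cost to patient: €2866.80. OOP to date €5609.20.
Claim 3 (€1706): deductible met; 30% of €1706 = €511.80. Cost to patient: €511.80. OOP to date €6121.

€511.80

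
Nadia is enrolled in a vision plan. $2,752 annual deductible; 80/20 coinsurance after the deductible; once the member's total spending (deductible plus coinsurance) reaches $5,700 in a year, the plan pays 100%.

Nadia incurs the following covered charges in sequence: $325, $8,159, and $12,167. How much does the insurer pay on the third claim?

#1 ($325): all of it applies to the deductible. Member owes $325 (running OOP $325). Insurer: $325 − $325 = $0.
#2 ($8,159): $2,427 finishes the deductible; $5,732 goes to coinsurance; coinsurance $5,732 × 20% = $1,146.40. Member owes $3,573.40 (running OOP $3,898.40). Plan pays $8,159 − $3,573.40 = $4,585.60.
#3 ($12,167): deductible already satisfied, so member's share is 20% × $12,167 = $2,433.40. Adding that to $3,898.40 gives $6,331.80, past the $5,700 cap; member pays only $5,700 − $3,898.40 = $1,801.60. Plan pays $12,167 − $1,801.60 = $10,365.40.

$10,365.40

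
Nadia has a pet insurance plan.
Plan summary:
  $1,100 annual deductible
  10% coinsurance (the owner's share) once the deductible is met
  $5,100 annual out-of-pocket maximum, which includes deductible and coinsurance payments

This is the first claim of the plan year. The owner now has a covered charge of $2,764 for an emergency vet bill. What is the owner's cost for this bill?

Deductible not yet touched, so the first $1,100 of the bill goes to the deductible.
After the $1,100 deductible portion, $2,764 − $1,100 = $1,664 is subject to coinsurance.
Owner's 10% share of $1,664 is $166.40.
Owner responsibility before any cap: $1,100 + $166.40 = $1,266.40.
Cumulative spending $0 + $1,266.40 = $1,266.40 stays under the $5,100 maximum.

$1,266.40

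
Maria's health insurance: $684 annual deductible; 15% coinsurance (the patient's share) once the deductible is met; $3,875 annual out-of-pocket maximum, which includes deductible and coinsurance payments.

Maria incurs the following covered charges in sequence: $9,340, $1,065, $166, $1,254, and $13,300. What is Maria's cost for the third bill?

$24.90

Bill 1, $9,340: $684 finishes the deductible; $8,656 goes to coinsurance; patient's 15% is $1,298.40. Patient pays $1,982.40; OOP now $1,982.40.
Bill 2, $1,065: deductible already satisfied, so patient's share is 15% × $1,065 = $159.75. Patient owes $159.75 (running OOP $2,142.15).
Bill 3, $166: deductible already satisfied, so patient's share is 15% × $166 = $24.90. Cost to patient: $24.90. OOP to date $2,167.05.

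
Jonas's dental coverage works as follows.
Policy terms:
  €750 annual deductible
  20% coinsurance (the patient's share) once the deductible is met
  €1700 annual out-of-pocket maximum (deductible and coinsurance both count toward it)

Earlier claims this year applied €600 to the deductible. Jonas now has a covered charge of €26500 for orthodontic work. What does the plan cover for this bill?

€25400

Remaining deductible: €750 − €600 = €150.
That leaves €26500 − €150 = €26350 for coinsurance.
Patient's 20% share of €26350 is €5270.
So the patient owes €150 + €5270 = €5420 before any cap.
Adding €5420 to the €600 already spent would give €6020, which exceeds the €1700 cap; the patient pays just €1700 − €600 = €1100.
The plan picks up €26500 − €1100 = €25400.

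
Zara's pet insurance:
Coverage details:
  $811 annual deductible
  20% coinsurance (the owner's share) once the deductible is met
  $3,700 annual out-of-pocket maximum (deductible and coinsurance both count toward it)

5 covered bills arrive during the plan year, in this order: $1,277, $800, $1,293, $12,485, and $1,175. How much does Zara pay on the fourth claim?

Claim 1 ($1,277): deductible takes $811, $466 remains; owner's 20% is $93.20. Owner owes $904.20 (running OOP $904.20).
Claim 2 ($800): 20% coinsurance on $800 = $160. Cost to owner: $160. OOP to date $1,064.20.
Claim 3 ($1,293): deductible already satisfied, so owner's share is 20% × $1,293 = $258.60. Cost to owner: $258.60. OOP to date $1,322.80.
Claim 4 ($12,485): 20% coinsurance on $12,485 = $2,497. OOP would hit $3,819.80 > $3,700, so the cap limits the owner to $3,700 − $1,322.80 = $2,377.20.

$2,377.20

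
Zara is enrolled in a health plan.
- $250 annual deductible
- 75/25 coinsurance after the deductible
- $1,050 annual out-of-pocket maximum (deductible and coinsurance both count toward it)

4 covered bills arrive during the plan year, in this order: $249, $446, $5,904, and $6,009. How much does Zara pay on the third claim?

Claim 1 ($249): fully absorbed by the deductible. Patient owes $249 (running OOP $249).
Claim 2 ($446): $1 finishes the deductible; $445 goes to coinsurance; patient's 25% is $111.25. Patient owes $112.25 (running OOP $361.25).
Claim 3 ($5,904): deductible already satisfied, so patient's share is 25% × $5,904 = $1,476. OOP would hit $1,837.25 > $1,050, so the cap limits the patient to $1,050 − $361.25 = $688.75.

$688.75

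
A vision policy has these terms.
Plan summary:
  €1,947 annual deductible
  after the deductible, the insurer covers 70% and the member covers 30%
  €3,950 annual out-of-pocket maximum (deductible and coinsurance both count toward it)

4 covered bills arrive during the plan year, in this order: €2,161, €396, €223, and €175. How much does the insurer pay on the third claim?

€156.10

Claim 1 (€2,161): €1,947 to deductible, leaving €214; member's 30% is €64.20. Member owes €2,011.20 (running OOP €2,011.20). Insurer: €2,161 − €2,011.20 = €149.80.
Claim 2 (€396): deductible met; 30% of €396 = €118.80. Member pays €118.80; OOP now €2,130. Plan pays €396 − €118.80 = €277.20.
Claim 3 (€223): deductible met; 30% of €223 = €66.90. Cost to member: €66.90. OOP to date €2,196.90. Insurer: €223 − €66.90 = €156.10.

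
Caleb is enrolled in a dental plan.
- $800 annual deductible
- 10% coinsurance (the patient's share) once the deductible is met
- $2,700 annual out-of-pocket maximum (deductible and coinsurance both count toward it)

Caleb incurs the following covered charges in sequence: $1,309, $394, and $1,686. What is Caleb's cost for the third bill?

$168.60

#1 ($1,309): $800 finishes the deductible; $509 goes to coinsurance; patient's 10% is $50.90. Patient owes $850.90 (running OOP $850.90).
#2 ($394): 10% coinsurance on $394 = $39.40. Patient owes $39.40 (running OOP $890.30).
#3 ($1,686): deductible already satisfied, so patient's share is 10% × $1,686 = $168.60. Patient pays $168.60; OOP now $1,058.90.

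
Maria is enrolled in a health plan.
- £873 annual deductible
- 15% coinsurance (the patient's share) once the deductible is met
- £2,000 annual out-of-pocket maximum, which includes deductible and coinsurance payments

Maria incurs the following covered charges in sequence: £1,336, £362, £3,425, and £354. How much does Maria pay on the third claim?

Bill 1, £1,336: deductible takes £873, £463 remains; patient's 15% is £69.45. Patient owes £942.45 (running OOP £942.45).
Bill 2, £362: deductible met; 15% of £362 = £54.30. Patient pays £54.30; OOP now £996.75.
Bill 3, £3,425: 15% coinsurance on £3,425 = £513.75. Patient pays £513.75; OOP now £1,510.50.

£513.75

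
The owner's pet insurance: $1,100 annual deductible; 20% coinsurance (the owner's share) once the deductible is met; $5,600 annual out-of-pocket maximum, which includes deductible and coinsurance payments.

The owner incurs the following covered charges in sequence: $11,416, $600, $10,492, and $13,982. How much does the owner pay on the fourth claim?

Claim 1 — $11,416: deductible takes $1,100, $10,316 remains; coinsurance $10,316 × 20% = $2,063.20. Cost to owner: $3,163.20. OOP to date $3,163.20.
Claim 2 — $600: deductible met; 20% of $600 = $120. Owner pays $120; OOP now $3,283.20.
Claim 3 — $10,492: deductible already satisfied, so owner's share is 20% × $10,492 = $2,098.40. Cost to owner: $2,098.40. OOP to date $5,381.60.
Claim 4 — $13,982: deductible met; 20% of $13,982 = $2,796.40. That would push OOP to $8,178, over the $5,600 cap, so owner pays $5,600 − $5,381.60 = $218.40.

$218.40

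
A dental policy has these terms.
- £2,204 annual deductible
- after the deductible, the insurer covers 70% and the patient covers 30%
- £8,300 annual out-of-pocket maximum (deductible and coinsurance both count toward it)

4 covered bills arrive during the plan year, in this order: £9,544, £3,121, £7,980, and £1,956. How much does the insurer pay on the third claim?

£5,586

Bill 1, £9,544: £2,204 to deductible, leaving £7,340; coinsurance £7,340 × 30% = £2,202. Patient owes £4,406 (running OOP £4,406). Plan pays £9,544 − £4,406 = £5,138.
Bill 2, £3,121: deductible met; 30% of £3,121 = £936.30. Patient owes £936.30 (running OOP £5,342.30). Plan pays £3,121 − £936.30 = £2,184.70.
Bill 3, £7,980: 30% coinsurance on £7,980 = £2,394. Cost to patient: £2,394. OOP to date £7,736.30. Plan pays £7,980 − £2,394 = £5,586.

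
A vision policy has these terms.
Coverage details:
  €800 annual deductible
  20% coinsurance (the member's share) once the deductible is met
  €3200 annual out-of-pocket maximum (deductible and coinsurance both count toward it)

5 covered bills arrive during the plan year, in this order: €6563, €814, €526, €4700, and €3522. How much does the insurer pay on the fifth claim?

€3482.60

#1 (€6563): €800 to deductible, leaving €5763; 20% of €5763 = €1152.60. Cost to member: €1952.60. OOP to date €1952.60. Plan pays €6563 − €1952.60 = €4610.40.
#2 (€814): deductible already satisfied, so member's share is 20% × €814 = €162.80. Cost to member: €162.80. OOP to date €2115.40. Insurer: €814 − €162.80 = €651.20.
#3 (€526): 20% coinsurance on €526 = €105.20. Member pays €105.20; OOP now €2220.60. Plan pays €526 − €105.20 = €420.80.
#4 (€4700): deductible met; 20% of €4700 = €940. Member owes €940 (running OOP €3160.60). Insurer: €4700 − €940 = €3760.
#5 (€3522): deductible already satisfied, so member's share is 20% × €3522 = €704.40. Adding that to €3160.60 gives €3865, past the €3200 cap; member pays only €3200 − €3160.60 = €39.40. Insurer: €3522 − €39.40 = €3482.60.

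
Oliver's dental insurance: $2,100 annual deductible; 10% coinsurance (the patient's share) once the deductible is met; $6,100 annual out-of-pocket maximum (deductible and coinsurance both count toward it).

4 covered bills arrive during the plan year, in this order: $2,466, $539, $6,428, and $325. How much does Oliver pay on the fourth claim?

Claim 1 — $2,466: deductible takes $2,100, $366 remains; patient's 10% is $36.60. Cost to patient: $2,136.60. OOP to date $2,136.60.
Claim 2 — $539: deductible met; 10% of $539 = $53.90. Patient pays $53.90; OOP now $2,190.50.
Claim 3 — $6,428: deductible met; 10% of $6,428 = $642.80. Cost to patient: $642.80. OOP to date $2,833.30.
Claim 4 — $325: deductible already satisfied, so patient's share is 10% × $325 = $32.50. Patient pays $32.50; OOP now $2,865.80.

$32.50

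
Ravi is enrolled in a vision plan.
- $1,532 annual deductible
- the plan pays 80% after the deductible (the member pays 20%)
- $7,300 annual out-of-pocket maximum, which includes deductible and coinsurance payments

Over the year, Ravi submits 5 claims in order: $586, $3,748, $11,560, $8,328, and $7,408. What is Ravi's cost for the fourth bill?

#1 ($586): fully absorbed by the deductible. Member owes $586 (running OOP $586).
#2 ($3,748): $946 finishes the deductible; $2,802 goes to coinsurance; member's 20% is $560.40. Cost to member: $1,506.40. OOP to date $2,092.40.
#3 ($11,560): 20% coinsurance on $11,560 = $2,312. Cost to member: $2,312. OOP to date $4,404.40.
#4 ($8,328): deductible met; 20% of $8,328 = $1,665.60. Member pays $1,665.60; OOP now $6,070.

$1,665.60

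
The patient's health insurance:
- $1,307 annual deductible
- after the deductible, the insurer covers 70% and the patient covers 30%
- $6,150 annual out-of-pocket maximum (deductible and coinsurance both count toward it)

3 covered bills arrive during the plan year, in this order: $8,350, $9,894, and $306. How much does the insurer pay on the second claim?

Claim 1 ($8,350): deductible takes $1,307, $7,043 remains; patient's 30% is $2,112.90. Cost to patient: $3,419.90. OOP to date $3,419.90. Plan pays $8,350 − $3,419.90 = $4,930.10.
Claim 2 ($9,894): deductible met; 30% of $9,894 = $2,968.20. That would push OOP to $6,388.10, over the $6,150 cap, so patient pays $6,150 − $3,419.90 = $2,730.10. Insurer: $9,894 − $2,730.10 = $7,163.90.

$7,163.90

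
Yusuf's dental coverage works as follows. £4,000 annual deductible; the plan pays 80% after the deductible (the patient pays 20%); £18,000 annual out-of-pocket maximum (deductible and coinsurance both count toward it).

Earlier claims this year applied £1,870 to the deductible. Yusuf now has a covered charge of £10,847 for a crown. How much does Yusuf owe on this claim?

Deductible still to meet: £4,000 − £1,870 = £2,130.
The remaining £8,717 (= £10,847 − £2,130) moves to coinsurance.
Patient's 20% share of £8,717 is £1,743.40.
Patient responsibility before any cap: £2,130 + £1,743.40 = £3,873.40.
Year-to-date out-of-pocket becomes £1,870 + £3,873.40 = £5,743.40, still under the £18,000 maximum, so no cap applies.

£3,873.40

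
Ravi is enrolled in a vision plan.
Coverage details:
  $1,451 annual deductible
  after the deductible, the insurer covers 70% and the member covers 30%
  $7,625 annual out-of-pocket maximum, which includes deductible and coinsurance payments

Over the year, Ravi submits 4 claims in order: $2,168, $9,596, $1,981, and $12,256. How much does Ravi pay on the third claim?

$594.30

#1 ($2,168): $1,451 finishes the deductible; $717 goes to coinsurance; 30% of $717 = $215.10. Cost to member: $1,666.10. OOP to date $1,666.10.
#2 ($9,596): deductible already satisfied, so member's share is 30% × $9,596 = $2,878.80. Member pays $2,878.80; OOP now $4,544.90.
#3 ($1,981): deductible met; 30% of $1,981 = $594.30. Member owes $594.30 (running OOP $5,139.20).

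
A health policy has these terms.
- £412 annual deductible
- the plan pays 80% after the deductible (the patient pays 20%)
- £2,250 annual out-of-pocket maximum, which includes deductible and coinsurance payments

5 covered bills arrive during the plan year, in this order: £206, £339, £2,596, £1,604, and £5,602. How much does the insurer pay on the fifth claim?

Bill 1, £206: all of it applies to the deductible. Patient owes £206 (running OOP £206). Plan pays £206 − £206 = £0.
Bill 2, £339: £206 to deductible, leaving £133; patient's 20% is £26.60. Patient pays £232.60; OOP now £438.60. Plan pays £339 − £232.60 = £106.40.
Bill 3, £2,596: 20% coinsurance on £2,596 = £519.20. Cost to patient: £519.20. OOP to date £957.80. Insurer: £2,596 − £519.20 = £2,076.80.
Bill 4, £1,604: deductible already satisfied, so patient's share is 20% × £1,604 = £320.80. Cost to patient: £320.80. OOP to date £1,278.60. Plan pays £1,604 − £320.80 = £1,283.20.
Bill 5, £5,602: 20% coinsurance on £5,602 = £1,120.40. OOP would hit £2,399 > £2,250, so the cap limits the patient to £2,250 − £1,278.60 = £971.40. Plan pays £5,602 − £971.40 = £4,630.60.

£4,630.60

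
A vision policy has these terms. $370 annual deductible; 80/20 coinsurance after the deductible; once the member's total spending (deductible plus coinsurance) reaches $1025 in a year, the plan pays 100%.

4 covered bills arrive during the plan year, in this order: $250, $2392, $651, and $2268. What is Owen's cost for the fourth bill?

Bill 1, $250: fully absorbed by the deductible. Member owes $250 (running OOP $250).
Bill 2, $2392: $120 finishes the deductible; $2272 goes to coinsurance; 20% of $2272 = $454.40. Member owes $574.40 (running OOP $824.40).
Bill 3, $651: deductible already satisfied, so member's share is 20% × $651 = $130.20. Member owes $130.20 (running OOP $954.60).
Bill 4, $2268: 20% coinsurance on $2268 = $453.60. Adding that to $954.60 gives $1408.20, past the $1025 cap; member pays only $1025 − $954.60 = $70.40.

$70.40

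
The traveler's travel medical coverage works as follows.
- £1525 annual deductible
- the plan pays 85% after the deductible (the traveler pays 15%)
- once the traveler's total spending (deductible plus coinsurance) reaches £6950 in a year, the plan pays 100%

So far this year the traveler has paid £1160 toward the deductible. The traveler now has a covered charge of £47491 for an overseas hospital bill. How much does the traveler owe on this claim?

£1160 of the £1525 deductible is already met, leaving £365.
After the £365 deductible portion, £47491 − £365 = £47126 is subject to coinsurance.
15% of £47126 = £7068.90 falls to the traveler.
So the traveler owes £365 + £7068.90 = £7433.90 before any cap.
Year-to-date out-of-pocket would reach £1160 + £7433.90 = £8593.90, above the £6950 maximum, so the traveler pays only £6950 − £1160 = £5790.

£5790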